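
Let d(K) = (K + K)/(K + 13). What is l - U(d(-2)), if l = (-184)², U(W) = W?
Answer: 372420/11 ≈ 33856.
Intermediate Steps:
d(K) = 2*K/(13 + K) (d(K) = (2*K)/(13 + K) = 2*K/(13 + K))
l = 33856
l - U(d(-2)) = 33856 - 2*(-2)/(13 - 2) = 33856 - 2*(-2)/11 = 33856 - 1*(-4/11) = 33856 + 4/11 = 372420/11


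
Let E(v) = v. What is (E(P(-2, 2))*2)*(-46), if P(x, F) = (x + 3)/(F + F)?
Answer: -23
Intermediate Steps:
P(x, F) = (3 + x)/(2*F) (P(x, F) = (3 + x)/((2*F)) = (3 + x)*(1/(2*F)) = (3 + x)/(2*F))
(E(P(-2, 2))*2)*(-46) = (((½)*(3 - 2)/2)*2)*(-46) = (((½)*(½)*1)*2)*(-46) = ((¼)*2)*(-46) = (½)*(-46) = -23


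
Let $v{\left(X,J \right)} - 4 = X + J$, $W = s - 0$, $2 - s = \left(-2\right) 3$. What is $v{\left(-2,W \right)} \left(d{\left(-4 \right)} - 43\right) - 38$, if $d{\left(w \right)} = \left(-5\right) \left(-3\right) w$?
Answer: $-1068$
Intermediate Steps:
$s = 8$ ($s = 2 - \left(-2\right) 3 = 2 - -6 = 2 + 6 = 8$)
$d{\left(w \right)} = 15 w$
$W = 8$ ($W = 8 - 0 = 8 + 0 = 8$)
$v{\left(X,J \right)} = 4 + J + X$ ($v{\left(X,J \right)} = 4 + \left(X + J\right) = 4 + \left(J + X\right) = 4 + J + X$)
$v{\left(-2,W \right)} \left(d{\left(-4 \right)} - 43\right) - 38 = \left(4 + 8 - 2\right) \left(15 \left(-4\right) - 43\right) - 38 = 10 \left(-60 - 43\right) - 38 = 10 \left(-103\right) - 38 = -1030 - 38 = -1068$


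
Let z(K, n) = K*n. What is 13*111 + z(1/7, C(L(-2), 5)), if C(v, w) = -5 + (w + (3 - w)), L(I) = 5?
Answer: 10099/7 ≈ 1442.7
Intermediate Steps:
C(v, w) = -2 (C(v, w) = -5 + 3 = -2)
13*111 + z(1/7, C(L(-2), 5)) = 13*111 - 2/7 = 1443 + (⅐)*(-2) = 1443 - 2/7 = 10099/7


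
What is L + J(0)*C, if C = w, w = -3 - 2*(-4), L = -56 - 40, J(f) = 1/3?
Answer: -283/3 ≈ -94.333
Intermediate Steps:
J(f) = 1/3
L = -96
w = 5 (w = -3 + 8 = 5)
C = 5
L + J(0)*C = -96 + (1/3)*5 = -96 + 5/3 = -283/3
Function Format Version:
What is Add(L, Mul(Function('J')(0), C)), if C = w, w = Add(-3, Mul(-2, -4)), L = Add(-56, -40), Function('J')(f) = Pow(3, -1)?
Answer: Rational(-283, 3) ≈ -94.333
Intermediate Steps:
Function('J')(f) = Rational(1, 3)
L = -96
w = 5 (w = Add(-3, 8) = 5)
C = 5
Add(L, Mul(Function('J')(0), C)) = Add(-96, Mul(Rational(1, 3), 5)) = Add(-96, Rational(5, 3)) = Rational(-283, 3)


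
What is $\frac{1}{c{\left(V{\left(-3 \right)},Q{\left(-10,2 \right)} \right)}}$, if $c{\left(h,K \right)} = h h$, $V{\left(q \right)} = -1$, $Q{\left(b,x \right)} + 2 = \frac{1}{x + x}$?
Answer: $1$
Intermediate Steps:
$Q{\left(b,x \right)} = -2 + \frac{1}{2 x}$ ($Q{\left(b,x \right)} = -2 + \frac{1}{x + x} = -2 + \frac{1}{2 x}$)
$c{\left(h,K \right)} = h^{2}$
$\frac{1}{c{\left(V{\left(-3 \right)},Q{\left(-10,2 \right)} \right)}} = \frac{1}{\left(-1\right)^{2}} = 1^{-1} = 1$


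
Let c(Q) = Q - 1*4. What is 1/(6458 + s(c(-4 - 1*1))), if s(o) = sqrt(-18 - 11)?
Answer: 6458/41705793 - I*sqrt(29)/41705793 ≈ 0.00015485 - 1.2912e-7*I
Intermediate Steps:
c(Q) = -4 + Q (c(Q) = Q - 4 = -4 + Q)
s(o) = I*sqrt(29) (s(o) = sqrt(-29) = I*sqrt(29))
1/(6458 + s(c(-4 - 1*1))) = 1/(6458 + I*sqrt(29))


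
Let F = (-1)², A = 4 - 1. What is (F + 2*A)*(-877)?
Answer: -6139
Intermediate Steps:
A = 3
F = 1
(F + 2*A)*(-877) = (1 + 2*3)*(-877) = (1 + 6)*(-877) = 7*(-877) = -6139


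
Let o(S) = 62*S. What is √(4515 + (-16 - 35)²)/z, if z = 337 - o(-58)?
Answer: 2*√1779/3933 ≈ 0.021448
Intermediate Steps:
z = 3933 (z = 337 - 62*(-58) = 337 - 1*(-3596) = 337 + 3596 = 3933)
√(4515 + (-16 - 35)²)/z = √(4515 + (-16 - 35)²)/3933 = √(4515 + (-51)²)*(1/3933) = √(4515 + 2601)*(1/3933) = √7116*(1/3933) = (2*√1779)*(1/3933) = 2*√1779/3933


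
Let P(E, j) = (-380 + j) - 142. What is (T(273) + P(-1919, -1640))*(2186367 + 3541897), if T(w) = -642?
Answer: -16062052256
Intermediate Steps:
P(E, j) = -522 + j
(T(273) + P(-1919, -1640))*(2186367 + 3541897) = (-642 + (-522 - 1640))*(2186367 + 3541897) = (-642 - 2162)*5728264 = -2804*5728264 = -16062052256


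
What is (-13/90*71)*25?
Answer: -4615/18 ≈ -256.39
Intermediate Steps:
(-13/90*71)*25 = (-13*1/90*71)*25 = -13/90*71*25 = -923/90*25 = -4615/18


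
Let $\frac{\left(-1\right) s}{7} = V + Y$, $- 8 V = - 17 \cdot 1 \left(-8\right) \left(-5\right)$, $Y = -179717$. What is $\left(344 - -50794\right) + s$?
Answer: $1308562$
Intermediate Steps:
$V = 85$ ($V = - \frac{- 17 \cdot 1 \left(-8\right) \left(-5\right)}{8} = - \frac{\left(-17\right) \left(-8\right) \left(-5\right)}{8} = - \frac{136 \left(-5\right)}{8} = \left(- \frac{1}{8}\right) \left(-680\right) = 85$)
$s = 1257424$ ($s = - 7 \left(85 - 179717\right) = \left(-7\right) \left(-179632\right) = 1257424$)
$\left(344 - -50794\right) + s = \left(344 - -50794\right) + 1257424 = \left(344 + 50794\right) + 1257424 = 51138 + 1257424 = 1308562$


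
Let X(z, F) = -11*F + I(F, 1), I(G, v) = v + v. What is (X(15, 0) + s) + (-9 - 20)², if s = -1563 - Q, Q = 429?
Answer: -1149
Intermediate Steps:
I(G, v) = 2*v
s = -1992 (s = -1563 - 1*429 = -1563 - 429 = -1992)
X(z, F) = 2 - 11*F (X(z, F) = -11*F + 2*1 = -11*F + 2 = 2 - 11*F)
(X(15, 0) + s) + (-9 - 20)² = ((2 - 11*0) - 1992) + (-9 - 20)² = ((2 + 0) - 1992) + (-29)² = (2 - 1992) + 841 = -1990 + 841 = -1149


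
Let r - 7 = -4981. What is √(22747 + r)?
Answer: √17773 ≈ 133.32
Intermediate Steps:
r = -4974 (r = 7 - 4981 = -4974)
√(22747 + r) = √(22747 - 4974) = √17773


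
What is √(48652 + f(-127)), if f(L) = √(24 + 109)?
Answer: √(48652 + √133) ≈ 220.60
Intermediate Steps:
f(L) = √133
√(48652 + f(-127)) = √(48652 + √133)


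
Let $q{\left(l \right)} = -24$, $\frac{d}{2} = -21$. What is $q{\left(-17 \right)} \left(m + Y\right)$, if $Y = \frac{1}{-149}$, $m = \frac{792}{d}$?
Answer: $\frac{472200}{1043} \approx 452.73$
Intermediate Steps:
$d = -42$ ($d = 2 \left(-21\right) = -42$)
$m = - \frac{132}{7}$ ($m = \frac{792}{-42} = 792 \left(- \frac{1}{42}\right) = - \frac{132}{7} \approx -18.857$)
$Y = - \frac{1}{149} \approx -0.0067114$
$q{\left(-17 \right)} \left(m + Y\right) = - 24 \left(- \frac{132}{7} - \frac{1}{149}\right) = \left(-24\right) \left(- \frac{19675}{1043}\right) = \frac{472200}{1043}$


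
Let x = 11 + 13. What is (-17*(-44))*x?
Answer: 17952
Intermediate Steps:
x = 24
(-17*(-44))*x = -17*(-44)*24 = 748*24 = 17952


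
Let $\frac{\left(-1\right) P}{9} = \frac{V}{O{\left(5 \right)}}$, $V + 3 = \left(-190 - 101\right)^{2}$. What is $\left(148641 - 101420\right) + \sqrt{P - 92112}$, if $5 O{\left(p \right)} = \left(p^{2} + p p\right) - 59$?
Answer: $47221 + \sqrt{331278} \approx 47797.0$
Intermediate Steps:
$O{\left(p \right)} = - \frac{59}{5} + \frac{2 p^{2}}{5}$ ($O{\left(p \right)} = \frac{\left(p^{2} + p p\right) - 59}{5} = \frac{\left(p^{2} + p^{2}\right) - 59}{5} = \frac{2 p^{2} - 59}{5} = \frac{-59 + 2 p^{2}}{5} = - \frac{59}{5} + \frac{2 p^{2}}{5}$)
$V = 84678$ ($V = -3 + \left(-190 - 101\right)^{2} = -3 + \left(-291\right)^{2} = -3 + 84681 = 84678$)
$P = 423390$ ($P = - 9 \frac{84678}{- \frac{59}{5} + \frac{2 \cdot 5^{2}}{5}} = - 9 \frac{84678}{- \frac{59}{5} + \frac{2}{5} \cdot 25} = - 9 \frac{84678}{- \frac{59}{5} + 10} = - 9 \frac{84678}{- \frac{9}{5}} = - 9 \cdot 84678 \left(- \frac{5}{9}\right) = \left(-9\right) \left(- \frac{141130}{3}\right) = 423390$)
$\left(148641 - 101420\right) + \sqrt{P - 92112} = \left(148641 - 101420\right) + \sqrt{423390 - 92112} = \left(148641 - 101420\right) + \sqrt{331278} = 47221 + \sqrt{331278}$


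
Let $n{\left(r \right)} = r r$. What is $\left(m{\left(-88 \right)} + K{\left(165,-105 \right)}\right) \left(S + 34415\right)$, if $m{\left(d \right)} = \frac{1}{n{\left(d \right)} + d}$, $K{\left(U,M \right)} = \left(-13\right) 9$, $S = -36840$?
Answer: $\frac{2172196175}{7656} \approx 2.8372 \cdot 10^{5}$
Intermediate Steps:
$n{\left(r \right)} = r^{2}$
$K{\left(U,M \right)} = -117$
$m{\left(d \right)} = \frac{1}{d + d^{2}}$ ($m{\left(d \right)} = \frac{1}{d^{2} + d} = \frac{1}{d + d^{2}}$)
$\left(m{\left(-88 \right)} + K{\left(165,-105 \right)}\right) \left(S + 34415\right) = \left(\frac{1}{\left(-88\right) \left(1 - 88\right)} - 117\right) \left(-36840 + 34415\right) = \left(- \frac{1}{88 \left(-87\right)} - 117\right) \left(-2425\right) = \left(\left(- \frac{1}{88}\right) \left(- \frac{1}{87}\right) - 117\right) \left(-2425\right) = \left(\frac{1}{7656} - 117\right) \left(-2425\right) = \left(- \frac{895751}{7656}\right) \left(-2425\right) = \frac{2172196175}{7656}$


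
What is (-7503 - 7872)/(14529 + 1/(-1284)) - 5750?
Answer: -21457468550/3731047 ≈ -5751.1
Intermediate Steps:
(-7503 - 7872)/(14529 + 1/(-1284)) - 5750 = -15375/(14529 - 1/1284) - 5750 = -15375/18655235/1284 - 5750 = -15375*1284/18655235 - 5750 = -3948300/3731047 - 5750 = -21457468550/3731047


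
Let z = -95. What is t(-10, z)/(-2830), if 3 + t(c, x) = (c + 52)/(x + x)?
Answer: 153/134425 ≈ 0.0011382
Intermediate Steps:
t(c, x) = -3 + (52 + c)/(2*x) (t(c, x) = -3 + (c + 52)/(x + x) = -3 + (52 + c)/((2*x)) = -3 + (52 + c)*(1/(2*x)) = -3 + (52 + c)/(2*x))
t(-10, z)/(-2830) = ((½)*(52 - 10 - 6*(-95))/(-95))/(-2830) = ((½)*(-1/95)*(52 - 10 + 570))*(-1/2830) = ((½)*(-1/95)*612)*(-1/2830) = -306/95*(-1/2830) = 153/134425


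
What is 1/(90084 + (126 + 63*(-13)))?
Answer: 1/89391 ≈ 1.1187e-5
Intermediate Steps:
1/(90084 + (126 + 63*(-13))) = 1/(90084 + (126 - 819)) = 1/(90084 - 693) = 1/89391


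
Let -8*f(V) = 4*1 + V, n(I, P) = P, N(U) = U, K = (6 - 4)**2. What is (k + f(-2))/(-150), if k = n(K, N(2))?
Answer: -7/600 ≈ -0.011667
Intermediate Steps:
K = 4 (K = 2**2 = 4)
f(V) = -1/2 - V/8 (f(V) = -(4*1 + V)/8 = -(4 + V)/8 = -1/2 - V/8)
k = 2
(k + f(-2))/(-150) = (2 + (-1/2 - 1/8*(-2)))/(-150) = (2 + (-1/2 + 1/4))*(-1/150) = (2 - 1/4)*(-1/150) = (7/4)*(-1/150) = -7/600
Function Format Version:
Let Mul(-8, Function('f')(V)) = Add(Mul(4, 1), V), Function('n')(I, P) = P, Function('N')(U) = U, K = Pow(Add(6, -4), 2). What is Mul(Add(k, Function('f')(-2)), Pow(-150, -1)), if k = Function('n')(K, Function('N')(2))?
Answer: Rational(-7, 600) ≈ -0.011667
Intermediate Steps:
K = 4 (K = Pow(2, 2) = 4)
Function('f')(V) = Add(Rational(-1, 2), Mul(Rational(-1, 8), V)) (Function('f')(V) = Mul(Rational(-1, 8), Add(Mul(4, 1), V)) = Mul(Rational(-1, 8), Add(4, V)) = Add(Rational(-1, 2), Mul(Rational(-1, 8), V)))
k = 2
Mul(Add(k, Function('f')(-2)), Pow(-150, -1)) = Mul(Add(2, Add(Rational(-1, 2), Mul(Rational(-1, 8), -2))), Pow(-150, -1)) = Mul(Add(2, Add(Rational(-1, 2), Rational(1, 4))), Rational(-1, 150)) = Mul(Add(2, Rational(-1, 4)), Rational(-1, 150)) = Mul(Rational(7, 4), Rational(-1, 150)) = Rational(-7, 600)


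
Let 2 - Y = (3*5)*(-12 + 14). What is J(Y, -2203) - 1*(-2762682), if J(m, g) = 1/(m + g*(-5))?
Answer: 30353587135/10987 ≈ 2.7627e+6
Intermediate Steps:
Y = -28 (Y = 2 - 3*5*(-12 + 14) = 2 - 15*2 = 2 - 1*30 = 2 - 30 = -28)
J(m, g) = 1/(m - 5*g)
J(Y, -2203) - 1*(-2762682) = -1/(-1*(-28) + 5*(-2203)) - 1*(-2762682) = -1/(28 - 11015) + 2762682 = -1/(-10987) + 2762682 = -1*(-1/10987) + 2762682 = 1/10987 + 2762682 = 30353587135/10987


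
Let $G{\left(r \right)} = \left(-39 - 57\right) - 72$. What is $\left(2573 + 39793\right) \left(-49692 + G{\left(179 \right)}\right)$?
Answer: $-2112368760$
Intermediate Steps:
$G{\left(r \right)} = -168$ ($G{\left(r \right)} = -96 - 72 = -168$)
$\left(2573 + 39793\right) \left(-49692 + G{\left(179 \right)}\right) = \left(2573 + 39793\right) \left(-49692 - 168\right) = 42366 \left(-49860\right) = -2112368760$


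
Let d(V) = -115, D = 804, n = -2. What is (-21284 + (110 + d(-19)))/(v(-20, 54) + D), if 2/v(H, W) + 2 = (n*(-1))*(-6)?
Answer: -149023/5627 ≈ -26.484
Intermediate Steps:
v(H, W) = -⅐ (v(H, W) = 2/(-2 - 2*(-1)*(-6)) = 2/(-2 + 2*(-6)) = 2/(-2 - 12) = 2/(-14) = 2*(-1/14) = -⅐)
(-21284 + (110 + d(-19)))/(v(-20, 54) + D) = (-21284 + (110 - 115))/(-⅐ + 804) = (-21284 - 5)/(5627/7) = -21289*7/5627 = -149023/5627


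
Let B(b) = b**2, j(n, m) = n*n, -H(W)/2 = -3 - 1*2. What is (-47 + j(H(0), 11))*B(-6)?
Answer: 1908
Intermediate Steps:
H(W) = 10 (H(W) = -2*(-3 - 1*2) = -2*(-3 - 2) = -2*(-5) = 10)
j(n, m) = n**2
(-47 + j(H(0), 11))*B(-6) = (-47 + 10**2)*(-6)**2 = (-47 + 100)*36 = 53*36 = 1908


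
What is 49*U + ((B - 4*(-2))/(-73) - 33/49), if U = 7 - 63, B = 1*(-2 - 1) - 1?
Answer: -9817893/3577 ≈ -2744.7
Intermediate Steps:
B = -4 (B = 1*(-3) - 1 = -3 - 1 = -4)
U = -56
49*U + ((B - 4*(-2))/(-73) - 33/49) = 49*(-56) + ((-4 - 4*(-2))/(-73) - 33/49) = -2744 + ((-4 + 8)*(-1/73) - 33*1/49) = -2744 + (4*(-1/73) - 33/49) = -2744 + (-4/73 - 33/49) = -2744 - 2605/3577 = -9817893/3577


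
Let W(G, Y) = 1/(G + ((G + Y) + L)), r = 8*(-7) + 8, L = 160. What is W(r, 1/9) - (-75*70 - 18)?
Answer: 3039645/577 ≈ 5268.0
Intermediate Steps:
r = -48 (r = -56 + 8 = -48)
W(G, Y) = 1/(160 + Y + 2*G) (W(G, Y) = 1/(G + ((G + Y) + 160)) = 1/(G + (160 + G + Y)) = 1/(160 + Y + 2*G))
W(r, 1/9) - (-75*70 - 18) = 1/(160 + 1/9 + 2*(-48)) - (-75*70 - 18) = 1/(160 + 1/9 - 96) - (-5250 - 18) = 1/(577/9) - 1*(-5268) = 9/577 + 5268 = 3039645/577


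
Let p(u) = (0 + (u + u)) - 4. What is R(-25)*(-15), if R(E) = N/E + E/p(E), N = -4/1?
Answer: -841/90 ≈ -9.3445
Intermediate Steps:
p(u) = -4 + 2*u (p(u) = (0 + 2*u) - 4 = 2*u - 4 = -4 + 2*u)
N = -4 (N = -4*1 = -4)
R(E) = -4/E + E/(-4 + 2*E)
R(-25)*(-15) = ((1/2)*(16 + (-25)**2 - 8*(-25))/(-25*(-2 - 25)))*(-15) = ((1/2)*(-1/25)*(16 + 625 + 200)/(-27))*(-15) = ((1/2)*(-1/25)*(-1/27)*841)*(-15) = (841/1350)*(-15) = -841/90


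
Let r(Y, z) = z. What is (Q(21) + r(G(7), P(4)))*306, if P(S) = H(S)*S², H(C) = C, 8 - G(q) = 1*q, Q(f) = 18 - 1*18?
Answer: 19584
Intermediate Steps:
Q(f) = 0 (Q(f) = 18 - 18 = 0)
G(q) = 8 - q
P(S) = S³ (P(S) = S*S² = S³)
(Q(21) + r(G(7), P(4)))*306 = (0 + 4³)*306 = (0 + 64)*306 = 64*306 = 19584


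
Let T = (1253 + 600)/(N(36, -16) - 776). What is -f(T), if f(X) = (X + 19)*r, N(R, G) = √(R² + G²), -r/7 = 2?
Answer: 89971/387 - 12971*√97/75078 ≈ 230.78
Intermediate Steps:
r = -14 (r = -7*2 = -14)
N(R, G) = √(G² + R²)
T = 1853/(-776 + 4*√97) (T = (1253 + 600)/(√((-16)² + 36²) - 776) = 1853/(√(256 + 1296) - 776) = 1853/(√1552 - 776) = 1853/(4*√97 - 776) = 1853/(-776 + 4*√97) ≈ -2.5156)
f(X) = -266 - 14*X (f(X) = (X + 19)*(-14) = (19 + X)*(-14) = -266 - 14*X)
-f(T) = -(-266 - 14*(-1853/774 - 1853*√97/150156)) = -(-266 + (12971/387 + 12971*√97/75078)) = -(-89971/387 + 12971*√97/75078) = 89971/387 - 12971*√97/75078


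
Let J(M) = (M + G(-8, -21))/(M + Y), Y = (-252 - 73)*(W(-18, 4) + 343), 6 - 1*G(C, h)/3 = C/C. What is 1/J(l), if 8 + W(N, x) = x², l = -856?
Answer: 114931/841 ≈ 136.66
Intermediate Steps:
G(C, h) = 15 (G(C, h) = 18 - 3*C/C = 18 - 3*1 = 18 - 3 = 15)
W(N, x) = -8 + x²
Y = -114075 (Y = (-252 - 73)*((-8 + 4²) + 343) = -325*((-8 + 16) + 343) = -325*(8 + 343) = -325*351 = -114075)
J(M) = (15 + M)/(-114075 + M) (J(M) = (M + 15)/(M - 114075) = (15 + M)/(-114075 + M))
1/J(l) = 1/((15 - 856)/(-114075 - 856)) = 1/(-841/(-114931)) = 1/(-1/114931*(-841)) = 1/(841/114931) = 114931/841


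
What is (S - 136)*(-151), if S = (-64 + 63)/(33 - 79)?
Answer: 944505/46 ≈ 20533.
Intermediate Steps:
S = 1/46 (S = -1/(-46) = -1*(-1/46) = 1/46 ≈ 0.021739)
(S - 136)*(-151) = (1/46 - 136)*(-151) = -6255/46*(-151) = 944505/46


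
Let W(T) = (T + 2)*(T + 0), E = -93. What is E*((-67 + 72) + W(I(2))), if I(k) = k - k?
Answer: -465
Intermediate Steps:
I(k) = 0
W(T) = T*(2 + T) (W(T) = (2 + T)*T = T*(2 + T))
E*((-67 + 72) + W(I(2))) = -93*((-67 + 72) + 0*(2 + 0)) = -93*(5 + 0*2) = -93*(5 + 0) = -93*5 = -465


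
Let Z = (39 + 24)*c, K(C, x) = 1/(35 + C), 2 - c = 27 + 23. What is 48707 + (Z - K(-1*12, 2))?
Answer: 1050708/23 ≈ 45683.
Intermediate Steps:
c = -48 (c = 2 - (27 + 23) = 2 - 1*50 = 2 - 50 = -48)
Z = -3024 (Z = (39 + 24)*(-48) = 63*(-48) = -3024)
48707 + (Z - K(-1*12, 2)) = 48707 + (-3024 - 1/(35 - 1*12)) = 48707 + (-3024 - 1/(35 - 12)) = 48707 + (-3024 - 1/23) = 48707 - 69553/23 = 1050708/23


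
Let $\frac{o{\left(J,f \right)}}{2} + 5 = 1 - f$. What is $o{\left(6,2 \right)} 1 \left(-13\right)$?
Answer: $156$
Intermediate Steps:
$o{\left(J,f \right)} = -8 - 2 f$ ($o{\left(J,f \right)} = -10 + 2 \left(1 - f\right) = -10 - \left(-2 + 2 f\right) = -8 - 2 f$)
$o{\left(6,2 \right)} 1 \left(-13\right) = \left(-8 - 4\right) 1 \left(-13\right) = \left(-12\right) 1 \left(-13\right) = \left(-12\right) \left(-13\right) = 156$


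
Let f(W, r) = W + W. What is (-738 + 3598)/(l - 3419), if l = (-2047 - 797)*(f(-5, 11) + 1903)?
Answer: -2860/5387111 ≈ -0.00053090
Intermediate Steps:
f(W, r) = 2*W
l = -5383692 (l = (-2047 - 797)*(2*(-5) + 1903) = -2844*(-10 + 1903) = -2844*1893 = -5383692)
(-738 + 3598)/(l - 3419) = (-738 + 3598)/(-5383692 - 3419) = 2860/(-5387111) = 2860*(-1/5387111) = -2860/5387111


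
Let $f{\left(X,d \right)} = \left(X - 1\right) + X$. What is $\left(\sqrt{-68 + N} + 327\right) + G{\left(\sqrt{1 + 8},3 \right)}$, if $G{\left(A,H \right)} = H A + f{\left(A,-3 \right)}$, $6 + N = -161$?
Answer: $341 + i \sqrt{235} \approx 341.0 + 15.33 i$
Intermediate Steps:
$N = -167$ ($N = -6 - 161 = -167$)
$f{\left(X,d \right)} = -1 + 2 X$ ($f{\left(X,d \right)} = \left(-1 + X\right) + X = -1 + 2 X$)
$G{\left(A,H \right)} = -1 + 2 A + A H$ ($G{\left(A,H \right)} = H A + \left(-1 + 2 A\right) = A H + \left(-1 + 2 A\right) = -1 + 2 A + A H$)
$\left(\sqrt{-68 + N} + 327\right) + G{\left(\sqrt{1 + 8},3 \right)} = \left(\sqrt{-68 - 167} + 327\right) + \left(-1 + 2 \sqrt{1 + 8} + \sqrt{1 + 8} \cdot 3\right) = \left(\sqrt{-235} + 327\right) + \left(-1 + 2 \sqrt{9} + \sqrt{9} \cdot 3\right) = \left(i \sqrt{235} + 327\right) + \left(-1 + 2 \cdot 3 + 3 \cdot 3\right) = \left(327 + i \sqrt{235}\right) + \left(-1 + 6 + 9\right) = \left(327 + i \sqrt{235}\right) + 14 = 341 + i \sqrt{235}$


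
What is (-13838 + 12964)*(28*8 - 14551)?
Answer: 12521798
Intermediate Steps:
(-13838 + 12964)*(28*8 - 14551) = -874*(224 - 14551) = -874*(-14327) = 12521798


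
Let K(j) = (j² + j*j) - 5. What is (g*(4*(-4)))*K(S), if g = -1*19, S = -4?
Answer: 8208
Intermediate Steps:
K(j) = -5 + 2*j² (K(j) = (j² + j²) - 5 = 2*j² - 5 = -5 + 2*j²)
g = -19
(g*(4*(-4)))*K(S) = (-76*(-4))*(-5 + 2*(-4)²) = (-19*(-16))*(-5 + 2*16) = 304*(-5 + 32) = 304*27 = 8208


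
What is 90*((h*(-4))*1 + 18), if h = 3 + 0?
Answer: 540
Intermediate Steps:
h = 3
90*((h*(-4))*1 + 18) = 90*((3*(-4))*1 + 18) = 90*(-12*1 + 18) = 90*(-12 + 18) = 90*6 = 540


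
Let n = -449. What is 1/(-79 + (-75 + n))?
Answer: -1/603 ≈ -0.0016584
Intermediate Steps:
1/(-79 + (-75 + n)) = 1/(-79 + (-75 - 449)) = 1/(-79 - 524) = 1/(-603) = -1/603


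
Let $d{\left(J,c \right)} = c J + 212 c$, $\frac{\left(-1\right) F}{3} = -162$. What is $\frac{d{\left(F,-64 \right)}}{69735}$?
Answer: $- \frac{44672}{69735} \approx -0.6406$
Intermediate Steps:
$F = 486$ ($F = \left(-3\right) \left(-162\right) = 486$)
$d{\left(J,c \right)} = 212 c + J c$ ($d{\left(J,c \right)} = J c + 212 c = 212 c + J c$)
$\frac{d{\left(F,-64 \right)}}{69735} = \frac{\left(-64\right) \left(212 + 486\right)}{69735} = \left(-64\right) 698 \cdot \frac{1}{69735} = \left(-44672\right) \frac{1}{69735} = - \frac{44672}{69735}$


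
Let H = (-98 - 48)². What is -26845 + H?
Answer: -5529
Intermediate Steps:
H = 21316 (H = (-146)² = 21316)
-26845 + H = -26845 + 21316 = -5529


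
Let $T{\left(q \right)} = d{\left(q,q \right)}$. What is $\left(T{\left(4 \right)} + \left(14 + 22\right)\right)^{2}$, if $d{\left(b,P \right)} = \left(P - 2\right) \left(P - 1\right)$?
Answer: $1764$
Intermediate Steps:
$d{\left(b,P \right)} = \left(-1 + P\right) \left(-2 + P\right)$ ($d{\left(b,P \right)} = \left(-2 + P\right) \left(-1 + P\right) = \left(-1 + P\right) \left(-2 + P\right)$)
$T{\left(q \right)} = 2 + q^{2} - 3 q$
$\left(T{\left(4 \right)} + \left(14 + 22\right)\right)^{2} = \left(\left(2 + 4^{2} - 12\right) + \left(14 + 22\right)\right)^{2} = \left(\left(2 + 16 - 12\right) + 36\right)^{2} = \left(6 + 36\right)^{2} = 42^{2} = 1764$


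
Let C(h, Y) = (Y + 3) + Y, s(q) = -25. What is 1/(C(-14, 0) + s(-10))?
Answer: -1/22 ≈ -0.045455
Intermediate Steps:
C(h, Y) = 3 + 2*Y (C(h, Y) = (3 + Y) + Y = 3 + 2*Y)
1/(C(-14, 0) + s(-10)) = 1/((3 + 2*0) - 25) = 1/((3 + 0) - 25) = 1/(3 - 25) = 1/(-22) = -1/22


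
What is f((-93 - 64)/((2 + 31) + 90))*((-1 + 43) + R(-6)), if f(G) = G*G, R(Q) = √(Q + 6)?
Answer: 345086/5043 ≈ 68.429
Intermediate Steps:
R(Q) = √(6 + Q)
f(G) = G²
f((-93 - 64)/((2 + 31) + 90))*((-1 + 43) + R(-6)) = ((-93 - 64)/((2 + 31) + 90))²*((-1 + 43) + √(6 - 6)) = (-157/(33 + 90))²*(42 + √0) = (-157/123)²*(42 + 0) = (-157*1/123)²*42 = (-157/123)²*42 = (24649/15129)*42 = 345086/5043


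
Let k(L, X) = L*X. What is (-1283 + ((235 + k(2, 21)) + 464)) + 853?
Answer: 311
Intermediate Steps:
(-1283 + ((235 + k(2, 21)) + 464)) + 853 = (-1283 + ((235 + 2*21) + 464)) + 853 = (-1283 + ((235 + 42) + 464)) + 853 = (-1283 + (277 + 464)) + 853 = (-1283 + 741) + 853 = -542 + 853 = 311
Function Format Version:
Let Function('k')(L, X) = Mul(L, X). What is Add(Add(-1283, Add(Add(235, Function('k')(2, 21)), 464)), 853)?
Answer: 311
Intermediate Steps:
Add(Add(-1283, Add(Add(235, Function('k')(2, 21)), 464)), 853) = Add(Add(-1283, Add(Add(235, Mul(2, 21)), 464)), 853) = Add(Add(-1283, Add(Add(235, 42), 464)), 853) = Add(Add(-1283, Add(277, 464)), 853) = Add(Add(-1283, 741), 853) = Add(-542, 853) = 311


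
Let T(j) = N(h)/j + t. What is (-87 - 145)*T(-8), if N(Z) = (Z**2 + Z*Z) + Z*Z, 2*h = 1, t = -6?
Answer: 5655/4 ≈ 1413.8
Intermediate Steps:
h = 1/2 (h = (1/2)*1 = 1/2 ≈ 0.50000)
N(Z) = 3*Z**2 (N(Z) = (Z**2 + Z**2) + Z**2 = 2*Z**2 + Z**2 = 3*Z**2)
T(j) = -6 + 3/(4*j) (T(j) = (3*(1/2)**2)/j - 6 = (3*(1/4))/j - 6 = 3/(4*j) - 6 = -6 + 3/(4*j))
(-87 - 145)*T(-8) = (-87 - 145)*(-6 + (3/4)/(-8)) = -232*(-6 + (3/4)*(-1/8)) = -232*(-6 - 3/32) = -232*(-195/32) = 5655/4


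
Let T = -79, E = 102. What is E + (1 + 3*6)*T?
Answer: -1399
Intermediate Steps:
E + (1 + 3*6)*T = 102 + (1 + 3*6)*(-79) = 102 + (1 + 18)*(-79) = 102 + 19*(-79) = 102 - 1501 = -1399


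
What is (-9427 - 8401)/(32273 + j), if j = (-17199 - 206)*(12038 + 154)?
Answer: 17828/212169487 ≈ 8.4027e-5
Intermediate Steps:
j = -212201760 (j = -17405*12192 = -212201760)
(-9427 - 8401)/(32273 + j) = (-9427 - 8401)/(32273 - 212201760) = -17828/(-212169487) = -17828*(-1/212169487) = 17828/212169487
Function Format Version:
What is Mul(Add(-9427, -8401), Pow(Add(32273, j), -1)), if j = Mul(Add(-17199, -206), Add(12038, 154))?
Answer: Rational(17828, 212169487) ≈ 8.4027e-5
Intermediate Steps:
j = -212201760 (j = Mul(-17405, 12192) = -212201760)
Mul(Add(-9427, -8401), Pow(Add(32273, j), -1)) = Mul(Add(-9427, -8401), Pow(Add(32273, -212201760), -1)) = Mul(-17828, Pow(-212169487, -1)) = Mul(-17828, Rational(-1, 212169487)) = Rational(17828, 212169487)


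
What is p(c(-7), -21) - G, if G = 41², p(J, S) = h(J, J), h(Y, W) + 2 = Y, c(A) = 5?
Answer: -1678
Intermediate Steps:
h(Y, W) = -2 + Y
p(J, S) = -2 + J
G = 1681
p(c(-7), -21) - G = (-2 + 5) - 1*1681 = 3 - 1681 = -1678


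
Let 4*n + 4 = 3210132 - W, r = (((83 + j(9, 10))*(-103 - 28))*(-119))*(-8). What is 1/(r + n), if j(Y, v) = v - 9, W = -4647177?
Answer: -4/34045927 ≈ -1.1749e-7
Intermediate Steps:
j(Y, v) = -9 + v
r = -10475808 (r = (((83 + (-9 + 10))*(-103 - 28))*(-119))*(-8) = (((83 + 1)*(-131))*(-119))*(-8) = ((84*(-131))*(-119))*(-8) = -11004*(-119)*(-8) = 1309476*(-8) = -10475808)
n = 7857305/4 (n = -1 + (3210132 - 1*(-4647177))/4 = -1 + (3210132 + 4647177)/4 = -1 + (¼)*7857309 = -1 + 7857309/4 = 7857305/4 ≈ 1.9643e+6)
1/(r + n) = 1/(-10475808 + 7857305/4) = 1/(-34045927/4) = -4/34045927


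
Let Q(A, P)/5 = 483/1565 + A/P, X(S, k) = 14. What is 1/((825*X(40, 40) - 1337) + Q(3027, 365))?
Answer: 22849/234339547 ≈ 9.7504e-5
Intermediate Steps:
Q(A, P) = 483/313 + 5*A/P (Q(A, P) = 5*(483/1565 + A/P) = 483/313 + 5*A/P)
1/((825*X(40, 40) - 1337) + Q(3027, 365)) = 1/((825*14 - 1337) + (483/313 + 5*3027/365)) = 1/((11550 - 1337) + (483/313 + 5*3027*(1/365))) = 1/(10213 + (483/313 + 3027/73)) = 1/(10213 + 982710/22849) = 1/(234339547/22849) = 22849/234339547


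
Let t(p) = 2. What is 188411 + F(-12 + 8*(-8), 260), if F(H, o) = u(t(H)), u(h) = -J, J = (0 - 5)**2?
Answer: 188386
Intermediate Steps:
J = 25 (J = (-5)**2 = 25)
u(h) = -25 (u(h) = -1*25 = -25)
F(H, o) = -25
188411 + F(-12 + 8*(-8), 260) = 188411 - 25 = 188386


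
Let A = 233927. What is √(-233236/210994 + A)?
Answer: 11*√439113782293/15071 ≈ 483.66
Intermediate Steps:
√(-233236/210994 + A) = √(-233236/210994 + 233927) = √(-233236*1/210994 + 233927) = √(-116618/105497 + 233927) = √(24678480101/105497) = 11*√439113782293/15071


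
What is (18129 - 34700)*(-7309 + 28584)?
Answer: -352548025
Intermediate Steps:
(18129 - 34700)*(-7309 + 28584) = -16571*21275 = -352548025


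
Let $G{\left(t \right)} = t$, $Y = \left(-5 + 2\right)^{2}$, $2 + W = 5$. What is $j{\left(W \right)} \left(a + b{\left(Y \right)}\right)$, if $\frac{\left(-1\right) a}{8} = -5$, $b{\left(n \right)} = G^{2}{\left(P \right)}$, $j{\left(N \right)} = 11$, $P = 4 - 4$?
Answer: $440$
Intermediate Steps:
$W = 3$ ($W = -2 + 5 = 3$)
$Y = 9$ ($Y = \left(-3\right)^{2} = 9$)
$P = 0$
$b{\left(n \right)} = 0$ ($b{\left(n \right)} = 0^{2} = 0$)
$a = 40$ ($a = \left(-8\right) \left(-5\right) = 40$)
$j{\left(W \right)} \left(a + b{\left(Y \right)}\right) = 11 \left(40 + 0\right) = 11 \cdot 40 = 440$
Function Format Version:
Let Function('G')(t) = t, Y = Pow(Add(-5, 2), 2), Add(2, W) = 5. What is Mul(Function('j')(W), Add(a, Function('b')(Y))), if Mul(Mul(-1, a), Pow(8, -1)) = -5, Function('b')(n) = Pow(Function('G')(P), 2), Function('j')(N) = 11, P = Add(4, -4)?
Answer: 440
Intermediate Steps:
W = 3 (W = Add(-2, 5) = 3)
Y = 9 (Y = Pow(-3, 2) = 9)
P = 0
Function('b')(n) = 0 (Function('b')(n) = Pow(0, 2) = 0)
a = 40 (a = Mul(-8, -5) = 40)
Mul(Function('j')(W), Add(a, Function('b')(Y))) = Mul(11, Add(40, 0)) = Mul(11, 40) = 440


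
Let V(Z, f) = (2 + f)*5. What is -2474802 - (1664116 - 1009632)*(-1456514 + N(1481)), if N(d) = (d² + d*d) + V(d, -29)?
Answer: -1917688372134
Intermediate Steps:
V(Z, f) = 10 + 5*f
N(d) = -135 + 2*d² (N(d) = (d² + d*d) + (10 + 5*(-29)) = (d² + d²) + (10 - 145) = 2*d² - 135 = -135 + 2*d²)
-2474802 - (1664116 - 1009632)*(-1456514 + N(1481)) = -2474802 - (1664116 - 1009632)*(-1456514 + (-135 + 2*1481²)) = -2474802 - 654484*(-1456514 + (-135 + 2*2193361)) = -2474802 - 654484*(-1456514 + (-135 + 4386722)) = -2474802 - 654484*(-1456514 + 4386587) = -2474802 - 654484*2930073 = -2474802 - 1*1917685897332 = -2474802 - 1917685897332 = -1917688372134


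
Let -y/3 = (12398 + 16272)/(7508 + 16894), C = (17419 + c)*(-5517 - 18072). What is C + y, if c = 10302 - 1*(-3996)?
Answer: -3042816811306/4067 ≈ -7.4817e+8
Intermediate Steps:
c = 14298 (c = 10302 + 3996 = 14298)
C = -748172313 (C = (17419 + 14298)*(-5517 - 18072) = 31717*(-23589) = -748172313)
y = -14335/4067 (y = -3*(12398 + 16272)/(7508 + 16894) = -86010/24402 = -3*14335/12201 = -14335/4067 ≈ -3.5247)
C + y = -748172313 - 14335/4067 = -3042816811306/4067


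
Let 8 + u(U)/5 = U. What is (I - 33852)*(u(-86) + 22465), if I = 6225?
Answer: -607655865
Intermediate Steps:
u(U) = -40 + 5*U
(I - 33852)*(u(-86) + 22465) = (6225 - 33852)*((-40 + 5*(-86)) + 22465) = -27627*((-40 - 430) + 22465) = -27627*(-470 + 22465) = -27627*21995 = -607655865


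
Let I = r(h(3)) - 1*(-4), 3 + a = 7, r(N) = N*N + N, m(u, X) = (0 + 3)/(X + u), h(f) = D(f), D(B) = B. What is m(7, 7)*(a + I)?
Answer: 30/7 ≈ 4.2857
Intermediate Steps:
h(f) = f
m(u, X) = 3/(X + u)
r(N) = N + N**2 (r(N) = N**2 + N = N + N**2)
a = 4 (a = -3 + 7 = 4)
I = 16 (I = 3*(1 + 3) - 1*(-4) = 3*4 + 4 = 12 + 4 = 16)
m(7, 7)*(a + I) = (3/(7 + 7))*(4 + 16) = (3/14)*20 = 30/7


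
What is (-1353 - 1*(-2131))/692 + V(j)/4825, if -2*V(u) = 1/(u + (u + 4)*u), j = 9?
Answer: 236492377/210350700 ≈ 1.1243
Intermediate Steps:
V(u) = -1/(2*(u + u*(4 + u))) (V(u) = -1/(2*(u + (u + 4)*u)) = -1/(2*(u + (4 + u)*u)) = -1/(2*(u + u*(4 + u))))
(-1353 - 1*(-2131))/692 + V(j)/4825 = (-1353 - 1*(-2131))/692 - ½/(9*(5 + 9))/4825 = (-1353 + 2131)*(1/692) - ½*⅑/14*(1/4825) = 778*(1/692) - ½*⅑*1/14*(1/4825) = 389/346 - 1/252*1/4825 = 389/346 - 1/1215900 = 236492377/210350700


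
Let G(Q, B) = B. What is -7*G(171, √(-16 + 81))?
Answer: -7*√65 ≈ -56.436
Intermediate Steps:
-7*G(171, √(-16 + 81)) = -7*√(-16 + 81) = -7*√65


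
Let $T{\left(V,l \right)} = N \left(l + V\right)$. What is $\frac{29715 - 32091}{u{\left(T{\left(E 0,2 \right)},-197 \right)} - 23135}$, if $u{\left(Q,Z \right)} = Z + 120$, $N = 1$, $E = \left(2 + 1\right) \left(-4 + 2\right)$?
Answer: $\frac{594}{5803} \approx 0.10236$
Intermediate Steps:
$E = -6$ ($E = 3 \left(-2\right) = -6$)
$T{\left(V,l \right)} = V + l$ ($T{\left(V,l \right)} = 1 \left(l + V\right) = 1 \left(V + l\right) = V + l$)
$u{\left(Q,Z \right)} = 120 + Z$
$\frac{29715 - 32091}{u{\left(T{\left(E 0,2 \right)},-197 \right)} - 23135} = \frac{29715 - 32091}{\left(120 - 197\right) - 23135} = - \frac{2376}{-77 - 23135} = - \frac{2376}{-23212} = \left(-2376\right) \left(- \frac{1}{23212}\right) = \frac{594}{5803}$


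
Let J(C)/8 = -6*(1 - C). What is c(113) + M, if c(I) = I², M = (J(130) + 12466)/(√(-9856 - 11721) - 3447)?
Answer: 3998158466/313247 - 491*I*√21577/313247 ≈ 12764.0 - 0.23024*I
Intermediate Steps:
J(C) = -48 + 48*C (J(C) = 8*(-6*(1 - C)) = 8*(-6 + 6*C) = -48 + 48*C)
M = 18658/(-3447 + I*√21577) (M = ((-48 + 48*130) + 12466)/(√(-9856 - 11721) - 3447) = ((-48 + 6240) + 12466)/(√(-21577) - 3447) = (6192 + 12466)/(I*√21577 - 3447) = 18658/(-3447 + I*√21577) ≈ -5.403 - 0.23024*I)
c(113) + M = 113² + (-1692477/313247 - 491*I*√21577/313247) = 12769 + (-1692477/313247 - 491*I*√21577/313247) = 3998158466/313247 - 491*I*√21577/313247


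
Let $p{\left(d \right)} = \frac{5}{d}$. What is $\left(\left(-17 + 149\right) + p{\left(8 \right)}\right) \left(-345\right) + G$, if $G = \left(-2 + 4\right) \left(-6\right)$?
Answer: $- \frac{366141}{8} \approx -45768.0$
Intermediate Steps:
$G = -12$ ($G = 2 \left(-6\right) = -12$)
$\left(\left(-17 + 149\right) + p{\left(8 \right)}\right) \left(-345\right) + G = \left(\left(-17 + 149\right) + \frac{5}{8}\right) \left(-345\right) - 12 = \left(132 + 5 \cdot \frac{1}{8}\right) \left(-345\right) - 12 = \left(132 + \frac{5}{8}\right) \left(-345\right) - 12 = \frac{1061}{8} \left(-345\right) - 12 = - \frac{366045}{8} - 12 = - \frac{366141}{8}$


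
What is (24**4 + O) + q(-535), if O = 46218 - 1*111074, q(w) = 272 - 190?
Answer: 267002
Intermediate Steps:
q(w) = 82
O = -64856 (O = 46218 - 111074 = -64856)
(24**4 + O) + q(-535) = (24**4 - 64856) + 82 = (331776 - 64856) + 82 = 266920 + 82 = 267002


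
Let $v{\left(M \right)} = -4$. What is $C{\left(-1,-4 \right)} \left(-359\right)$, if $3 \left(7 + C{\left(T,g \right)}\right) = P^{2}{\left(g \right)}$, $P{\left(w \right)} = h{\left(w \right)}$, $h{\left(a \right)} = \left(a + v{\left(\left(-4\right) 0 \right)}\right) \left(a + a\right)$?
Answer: $- \frac{1462925}{3} \approx -4.8764 \cdot 10^{5}$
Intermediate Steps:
$h{\left(a \right)} = 2 a \left(-4 + a\right)$ ($h{\left(a \right)} = \left(a - 4\right) \left(a + a\right) = \left(-4 + a\right) 2 a = 2 a \left(-4 + a\right)$)
$P{\left(w \right)} = 2 w \left(-4 + w\right)$
$C{\left(T,g \right)} = -7 + \frac{4 g^{2} \left(-4 + g\right)^{2}}{3}$ ($C{\left(T,g \right)} = -7 + \frac{\left(2 g \left(-4 + g\right)\right)^{2}}{3} = -7 + \frac{4 g^{2} \left(-4 + g\right)^{2}}{3}$)
$C{\left(-1,-4 \right)} \left(-359\right) = \left(-7 + \frac{4 \left(-4\right)^{2} \left(-4 - 4\right)^{2}}{3}\right) \left(-359\right) = \left(-7 + \frac{4}{3} \cdot 16 \left(-8\right)^{2}\right) \left(-359\right) = \left(-7 + \frac{4}{3} \cdot 16 \cdot 64\right) \left(-359\right) = \left(-7 + \frac{4096}{3}\right) \left(-359\right) = \frac{4075}{3} \left(-359\right) = - \frac{1462925}{3}$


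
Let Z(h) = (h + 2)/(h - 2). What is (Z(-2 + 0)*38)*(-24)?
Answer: 0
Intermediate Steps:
Z(h) = (2 + h)/(-2 + h)
(Z(-2 + 0)*38)*(-24) = (((2 + (-2 + 0))/(-2 + (-2 + 0)))*38)*(-24) = (((2 - 2)/(-2 - 2))*38)*(-24) = ((0/(-4))*38)*(-24) = (-1/4*0*38)*(-24) = (0*38)*(-24) = 0*(-24) = 0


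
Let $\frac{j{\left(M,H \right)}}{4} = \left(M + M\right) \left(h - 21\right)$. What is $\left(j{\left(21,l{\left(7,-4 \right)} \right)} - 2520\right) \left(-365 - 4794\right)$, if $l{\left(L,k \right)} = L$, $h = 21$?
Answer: $13000680$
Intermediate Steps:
$j{\left(M,H \right)} = 0$ ($j{\left(M,H \right)} = 4 \left(M + M\right) \left(21 - 21\right) = 4 \cdot 2 M 0 = 4 \cdot 0 = 0$)
$\left(j{\left(21,l{\left(7,-4 \right)} \right)} - 2520\right) \left(-365 - 4794\right) = \left(0 - 2520\right) \left(-365 - 4794\right) = \left(-2520\right) \left(-5159\right) = 13000680$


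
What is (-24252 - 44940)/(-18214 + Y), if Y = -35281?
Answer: 69192/53495 ≈ 1.2934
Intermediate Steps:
(-24252 - 44940)/(-18214 + Y) = (-24252 - 44940)/(-18214 - 35281) = -69192/(-53495) = -69192*(-1/53495) = 69192/53495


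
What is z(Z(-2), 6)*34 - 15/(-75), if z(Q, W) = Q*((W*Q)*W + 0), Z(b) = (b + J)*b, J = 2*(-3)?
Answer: 1566721/5 ≈ 3.1334e+5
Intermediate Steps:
J = -6
Z(b) = b*(-6 + b) (Z(b) = (b - 6)*b = (-6 + b)*b = b*(-6 + b))
z(Q, W) = Q²*W² (z(Q, W) = Q*((Q*W)*W + 0) = Q*(Q*W² + 0) = Q*(Q*W²) = Q²*W²)
z(Z(-2), 6)*34 - 15/(-75) = ((-2*(-6 - 2))²*6²)*34 - 15/(-75) = ((-2*(-8))²*36)*34 - 15*(-1/75) = (16²*36)*34 + ⅕ = (256*36)*34 + ⅕ = 9216*34 + ⅕ = 313344 + ⅕ = 1566721/5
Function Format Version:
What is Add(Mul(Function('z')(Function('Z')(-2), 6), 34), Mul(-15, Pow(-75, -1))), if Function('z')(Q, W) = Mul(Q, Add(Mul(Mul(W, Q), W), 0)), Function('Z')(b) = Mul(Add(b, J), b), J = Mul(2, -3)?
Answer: Rational(1566721, 5) ≈ 3.1334e+5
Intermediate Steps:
J = -6
Function('Z')(b) = Mul(b, Add(-6, b)) (Function('Z')(b) = Mul(Add(b, -6), b) = Mul(Add(-6, b), b) = Mul(b, Add(-6, b)))
Function('z')(Q, W) = Mul(Pow(Q, 2), Pow(W, 2)) (Function('z')(Q, W) = Mul(Q, Add(Mul(Mul(Q, W), W), 0)) = Mul(Q, Add(Mul(Q, Pow(W, 2)), 0)) = Mul(Q, Mul(Q, Pow(W, 2))) = Mul(Pow(Q, 2), Pow(W, 2)))
Add(Mul(Function('z')(Function('Z')(-2), 6), 34), Mul(-15, Pow(-75, -1))) = Add(Mul(Mul(Pow(Mul(-2, Add(-6, -2)), 2), Pow(6, 2)), 34), Mul(-15, Pow(-75, -1))) = Add(Mul(Mul(Pow(Mul(-2, -8), 2), 36), 34), Mul(-15, Rational(-1, 75))) = Add(Mul(Mul(Pow(16, 2), 36), 34), Rational(1, 5)) = Add(Mul(Mul(256, 36), 34), Rational(1, 5)) = Add(Mul(9216, 34), Rational(1, 5)) = Add(313344, Rational(1, 5)) = Rational(1566721, 5)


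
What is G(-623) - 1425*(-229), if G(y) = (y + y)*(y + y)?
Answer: 1878841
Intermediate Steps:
G(y) = 4*y² (G(y) = (2*y)*(2*y) = 4*y²)
G(-623) - 1425*(-229) = 4*(-623)² - 1425*(-229) = 4*388129 + 326325 = 1552516 + 326325 = 1878841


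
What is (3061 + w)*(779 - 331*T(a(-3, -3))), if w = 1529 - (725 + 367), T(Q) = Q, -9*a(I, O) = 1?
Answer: 8560772/3 ≈ 2.8536e+6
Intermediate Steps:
a(I, O) = -⅑ (a(I, O) = -⅑*1 = -⅑)
w = 437 (w = 1529 - 1*1092 = 1529 - 1092 = 437)
(3061 + w)*(779 - 331*T(a(-3, -3))) = (3061 + 437)*(779 - 331*(-⅑)) = 3498*(779 + 331/9) = 3498*(7342/9) = 8560772/3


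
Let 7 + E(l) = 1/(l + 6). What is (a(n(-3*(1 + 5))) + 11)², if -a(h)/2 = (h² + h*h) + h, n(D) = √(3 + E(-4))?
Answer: 611 - 50*I*√14 ≈ 611.0 - 187.08*I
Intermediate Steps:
E(l) = -7 + 1/(6 + l) (E(l) = -7 + 1/(l + 6) = -7 + 1/(6 + l))
n(D) = I*√14/2 (n(D) = √(3 + (-41 - 7*(-4))/(6 - 4)) = √(3 + (-41 + 28)/2) = √(3 + (½)*(-13)) = √(3 - 13/2) = √(-7/2) = I*√14/2)
a(h) = -4*h² - 2*h (a(h) = -2*((h² + h*h) + h) = -2*((h² + h²) + h) = -2*(2*h² + h) = -2*(h + 2*h²) = -4*h² - 2*h)
(a(n(-3*(1 + 5))) + 11)² = (-2*I*√14/2*(1 + 2*(I*√14/2)) + 11)² = (-2*I*√14/2*(1 + I*√14) + 11)² = (-I*√14*(1 + I*√14) + 11)² = (11 - I*√14*(1 + I*√14))²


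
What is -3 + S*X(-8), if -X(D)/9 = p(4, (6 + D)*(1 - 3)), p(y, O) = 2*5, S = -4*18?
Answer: 6477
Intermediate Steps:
S = -72
p(y, O) = 10
X(D) = -90 (X(D) = -9*10 = -90)
-3 + S*X(-8) = -3 - 72*(-90) = -3 + 6480 = 6477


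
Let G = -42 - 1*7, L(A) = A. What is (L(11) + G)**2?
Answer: 1444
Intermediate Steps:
G = -49 (G = -42 - 7 = -49)
(L(11) + G)**2 = (11 - 49)**2 = (-38)**2 = 1444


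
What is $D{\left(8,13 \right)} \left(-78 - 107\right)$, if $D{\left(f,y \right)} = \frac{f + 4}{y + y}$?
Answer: $- \frac{1110}{13} \approx -85.385$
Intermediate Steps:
$D{\left(f,y \right)} = \frac{4 + f}{2 y}$
$D{\left(8,13 \right)} \left(-78 - 107\right) = \frac{4 + 8}{2 \cdot 13} \left(-78 - 107\right) = \frac{1}{2} \cdot \frac{1}{13} \cdot 12 \left(-185\right) = \frac{6}{13} \left(-185\right) = - \frac{1110}{13}$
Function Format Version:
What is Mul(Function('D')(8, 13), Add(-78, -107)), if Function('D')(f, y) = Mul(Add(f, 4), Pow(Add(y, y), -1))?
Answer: Rational(-1110, 13) ≈ -85.385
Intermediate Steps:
Function('D')(f, y) = Mul(Rational(1, 2), Pow(y, -1), Add(4, f)) (Function('D')(f, y) = Mul(Add(4, f), Pow(Mul(2, y), -1)) = Mul(Add(4, f), Mul(Rational(1, 2), Pow(y, -1))) = Mul(Rational(1, 2), Pow(y, -1), Add(4, f)))
Mul(Function('D')(8, 13), Add(-78, -107)) = Mul(Mul(Rational(1, 2), Pow(13, -1), Add(4, 8)), Add(-78, -107)) = Mul(Mul(Rational(1, 2), Rational(1, 13), 12), -185) = Mul(Rational(6, 13), -185) = Rational(-1110, 13)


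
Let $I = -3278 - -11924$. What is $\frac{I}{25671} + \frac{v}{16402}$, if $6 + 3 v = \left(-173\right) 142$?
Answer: $- \frac{34225456}{210527871} \approx -0.16257$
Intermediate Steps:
$I = 8646$ ($I = -3278 + 11924 = 8646$)
$v = - \frac{24572}{3}$ ($v = -2 + \frac{\left(-173\right) 142}{3} = -2 + \frac{1}{3} \left(-24566\right) = -2 - \frac{24566}{3} = - \frac{24572}{3} \approx -8190.7$)
$\frac{I}{25671} + \frac{v}{16402} = \frac{8646}{25671} - \frac{24572}{3 \cdot 16402} = 8646 \cdot \frac{1}{25671} - \frac{12286}{24603} = \frac{2882}{8557} - \frac{12286}{24603} = - \frac{34225456}{210527871}$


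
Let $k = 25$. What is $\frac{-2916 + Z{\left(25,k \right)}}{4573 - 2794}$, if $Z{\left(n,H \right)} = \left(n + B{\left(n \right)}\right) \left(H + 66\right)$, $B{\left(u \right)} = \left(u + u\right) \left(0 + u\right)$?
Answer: $\frac{37703}{593} \approx 63.58$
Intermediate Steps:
$B{\left(u \right)} = 2 u^{2}$ ($B{\left(u \right)} = 2 u u = 2 u^{2}$)
$Z{\left(n,H \right)} = \left(66 + H\right) \left(n + 2 n^{2}\right)$ ($Z{\left(n,H \right)} = \left(n + 2 n^{2}\right) \left(H + 66\right) = \left(n + 2 n^{2}\right) \left(66 + H\right) = \left(66 + H\right) \left(n + 2 n^{2}\right)$)
$\frac{-2916 + Z{\left(25,k \right)}}{4573 - 2794} = \frac{-2916 + 25 \left(66 + 25 + 132 \cdot 25 + 2 \cdot 25 \cdot 25\right)}{4573 - 2794} = \frac{-2916 + 25 \left(66 + 25 + 3300 + 1250\right)}{1779} = \left(-2916 + 25 \cdot 4641\right) \frac{1}{1779} = \left(-2916 + 116025\right) \frac{1}{1779} = 113109 \cdot \frac{1}{1779} = \frac{37703}{593}$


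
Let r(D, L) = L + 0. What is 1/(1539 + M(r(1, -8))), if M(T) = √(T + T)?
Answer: 1539/2368537 - 4*I/2368537 ≈ 0.00064977 - 1.6888e-6*I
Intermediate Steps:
r(D, L) = L
M(T) = √2*√T (M(T) = √(2*T) = √2*√T)
1/(1539 + M(r(1, -8))) = 1/(1539 + √2*√(-8)) = 1/(1539 + √2*(2*I*√2)) = 1/(1539 + 4*I) = (1539 - 4*I)/2368537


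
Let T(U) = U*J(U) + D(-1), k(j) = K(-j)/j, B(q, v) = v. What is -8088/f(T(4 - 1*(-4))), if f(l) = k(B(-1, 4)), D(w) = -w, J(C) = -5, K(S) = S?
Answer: 8088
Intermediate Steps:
k(j) = -1 (k(j) = (-j)/j = -1)
T(U) = 1 - 5*U (T(U) = U*(-5) - 1*(-1) = -5*U + 1 = 1 - 5*U)
f(l) = -1
-8088/f(T(4 - 1*(-4))) = -8088/(-1) = -8088*(-1) = 8088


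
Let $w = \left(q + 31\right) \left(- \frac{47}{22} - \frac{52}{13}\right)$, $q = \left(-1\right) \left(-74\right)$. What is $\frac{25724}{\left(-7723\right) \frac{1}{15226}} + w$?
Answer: $- \frac{8726293253}{169906} \approx -51360.0$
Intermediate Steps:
$q = 74$
$w = - \frac{14175}{22}$ ($w = \left(74 + 31\right) \left(- \frac{47}{22} - \frac{52}{13}\right) = 105 \left(\left(-47\right) \frac{1}{22} - 4\right) = 105 \left(- \frac{47}{22} - 4\right) = 105 \left(- \frac{135}{22}\right) = - \frac{14175}{22} \approx -644.32$)
$\frac{25724}{\left(-7723\right) \frac{1}{15226}} + w = \frac{25724}{\left(-7723\right) \frac{1}{15226}} - \frac{14175}{22} = \frac{25724}{- \frac{7723}{15226}} - \frac{14175}{22} = 25724 \left(- \frac{15226}{7723}\right) - \frac{14175}{22} = - \frac{391673624}{7723} - \frac{14175}{22} = - \frac{8726293253}{169906}$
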